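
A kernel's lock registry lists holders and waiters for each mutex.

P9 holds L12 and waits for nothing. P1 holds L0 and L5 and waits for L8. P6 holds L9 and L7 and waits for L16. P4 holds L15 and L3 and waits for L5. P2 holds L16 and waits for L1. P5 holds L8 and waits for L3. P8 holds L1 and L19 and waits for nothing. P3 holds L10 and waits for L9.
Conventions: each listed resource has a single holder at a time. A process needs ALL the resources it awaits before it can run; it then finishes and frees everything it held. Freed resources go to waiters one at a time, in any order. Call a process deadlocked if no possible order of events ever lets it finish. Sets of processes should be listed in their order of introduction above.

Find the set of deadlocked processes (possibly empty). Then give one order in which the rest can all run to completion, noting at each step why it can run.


Deadlocked: P1, P4 and P5.
Key observation: the cycle P1 -> P5 -> P4 -> P1 can never break — each member waits on the next; no other process is dragged down with it.
One completion order for the rest: P8, P2, P9, P6, P3.
Check, step by step:
  run P8 (it waits on nothing); releases L1 and L19
  P2: everything it awaited (L1) is free; runs, freeing L16
  run P9 (it waits on nothing); releases L12
  P6: everything it awaited (L16) is free; runs, freeing L9 and L7
  P3: everything it awaited (L9) is free; runs, freeing L10


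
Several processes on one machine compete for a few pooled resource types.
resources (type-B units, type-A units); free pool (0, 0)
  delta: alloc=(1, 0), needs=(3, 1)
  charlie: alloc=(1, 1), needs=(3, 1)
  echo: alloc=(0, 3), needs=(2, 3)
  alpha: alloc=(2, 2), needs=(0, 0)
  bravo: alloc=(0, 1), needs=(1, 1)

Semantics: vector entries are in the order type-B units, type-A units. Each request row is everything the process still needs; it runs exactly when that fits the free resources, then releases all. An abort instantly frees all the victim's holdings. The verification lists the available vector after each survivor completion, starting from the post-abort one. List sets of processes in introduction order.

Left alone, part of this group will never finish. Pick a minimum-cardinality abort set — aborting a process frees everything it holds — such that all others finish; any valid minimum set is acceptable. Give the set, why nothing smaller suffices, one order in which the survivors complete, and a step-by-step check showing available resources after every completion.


The answer: abort delta.
Key observation: aborting delta returns (1, 0), and charlie — hopeless before — runs at step 2 with the returned capacity in the pool.
No smaller set exists: with zero aborts the deadlock remains.
The survivors complete as alpha, charlie, bravo, echo. Check, step by step (starting from the post-abort pool):
  pool = (1, 0)
  alpha needs (0, 0) <= (1, 0) -> finishes; pool += (2, 2) = (3, 2)
  charlie needs (3, 1) <= (3, 2) -> finishes; pool += (1, 1) = (4, 3)
  bravo needs (1, 1) <= (4, 3) -> finishes; pool += (0, 1) = (4, 4)
  echo needs (2, 3) <= (4, 4) -> finishes; pool += (0, 3) = (4, 7)


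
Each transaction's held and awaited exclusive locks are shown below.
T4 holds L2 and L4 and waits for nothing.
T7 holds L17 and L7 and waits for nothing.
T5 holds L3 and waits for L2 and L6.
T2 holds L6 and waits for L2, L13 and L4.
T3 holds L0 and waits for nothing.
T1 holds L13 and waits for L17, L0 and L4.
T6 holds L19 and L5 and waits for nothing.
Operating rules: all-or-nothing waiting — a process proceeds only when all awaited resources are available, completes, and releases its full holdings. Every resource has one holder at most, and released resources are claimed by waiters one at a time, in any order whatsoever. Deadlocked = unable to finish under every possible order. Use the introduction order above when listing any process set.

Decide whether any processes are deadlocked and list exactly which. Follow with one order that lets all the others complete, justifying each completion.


The deadlocked set is empty.
Key observation: although several processes wait, no cycle exists — each chain bottoms out at a free runner.
A valid finishing order for the others: T7, T6, T3, T4, T1, T2, T5.
Walking it through:
  run T7 (it waits on nothing); releases L17 and L7
  run T6 (it waits on nothing); releases L19 and L5
  run T3 (it waits on nothing); releases L0
  run T4 (it waits on nothing); releases L2 and L4
  T1: everything it awaited (L17, L0 and L4) is free; runs, freeing L13
  T2: everything it awaited (L2, L13 and L4) is free; runs, freeing L6
  T5: everything it awaited (L2 and L6) is free; runs, freeing L3


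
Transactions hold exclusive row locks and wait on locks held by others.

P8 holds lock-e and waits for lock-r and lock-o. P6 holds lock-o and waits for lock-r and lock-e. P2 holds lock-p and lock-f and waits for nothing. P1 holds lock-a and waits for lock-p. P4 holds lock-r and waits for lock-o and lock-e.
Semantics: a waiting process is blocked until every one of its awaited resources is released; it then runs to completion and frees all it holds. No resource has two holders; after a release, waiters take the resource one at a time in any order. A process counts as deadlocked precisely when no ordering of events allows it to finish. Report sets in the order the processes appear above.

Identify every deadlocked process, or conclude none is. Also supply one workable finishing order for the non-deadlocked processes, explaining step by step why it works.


Deadlocked set: P8, P6 and P4.
Key observation: P8 -> P6 -> P8 is a circular wait — nothing in it can go first; P4 is caught in further circular waits.
A valid finishing order for the others: P2, P1.
Step-by-step check:
  P2: no waits; runs immediately, freeing lock-p and lock-f
  run P1 (all its waits — lock-p — are resolved); releases lock-a


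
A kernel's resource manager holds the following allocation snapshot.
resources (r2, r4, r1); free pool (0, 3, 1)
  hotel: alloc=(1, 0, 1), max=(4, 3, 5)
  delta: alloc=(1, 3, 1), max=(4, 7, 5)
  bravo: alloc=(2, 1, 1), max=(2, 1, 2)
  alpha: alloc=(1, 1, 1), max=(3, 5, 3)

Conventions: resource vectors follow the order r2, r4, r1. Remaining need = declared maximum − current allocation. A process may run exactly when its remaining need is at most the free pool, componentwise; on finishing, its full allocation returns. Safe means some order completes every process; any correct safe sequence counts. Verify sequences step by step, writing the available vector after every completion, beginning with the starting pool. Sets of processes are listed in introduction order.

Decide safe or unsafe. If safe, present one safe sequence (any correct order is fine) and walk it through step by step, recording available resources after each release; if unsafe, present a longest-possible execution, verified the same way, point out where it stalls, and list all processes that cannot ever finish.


UNSAFE.
Key observation: the wall is r1: completing bravo, alpha brings the pool only to (3, 5, 3), and all the rest need more.
A maximal execution: bravo, alpha — then nothing else fits. Check, step by step:
  pool = (0, 3, 1)
  run bravo (needs (0, 0, 1), free (0, 3, 1)); after release of (2, 1, 1) the pool is (2, 4, 2)
  run alpha (needs (2, 4, 2), free (2, 4, 2)); after release of (1, 1, 1) the pool is (3, 5, 3)
  hotel still needs (3, 3, 4) but only (3, 5, 3) is free — short on r1
  delta still needs (3, 4, 4) but only (3, 5, 3) is free — short on r1
Never able to finish: hotel and delta.


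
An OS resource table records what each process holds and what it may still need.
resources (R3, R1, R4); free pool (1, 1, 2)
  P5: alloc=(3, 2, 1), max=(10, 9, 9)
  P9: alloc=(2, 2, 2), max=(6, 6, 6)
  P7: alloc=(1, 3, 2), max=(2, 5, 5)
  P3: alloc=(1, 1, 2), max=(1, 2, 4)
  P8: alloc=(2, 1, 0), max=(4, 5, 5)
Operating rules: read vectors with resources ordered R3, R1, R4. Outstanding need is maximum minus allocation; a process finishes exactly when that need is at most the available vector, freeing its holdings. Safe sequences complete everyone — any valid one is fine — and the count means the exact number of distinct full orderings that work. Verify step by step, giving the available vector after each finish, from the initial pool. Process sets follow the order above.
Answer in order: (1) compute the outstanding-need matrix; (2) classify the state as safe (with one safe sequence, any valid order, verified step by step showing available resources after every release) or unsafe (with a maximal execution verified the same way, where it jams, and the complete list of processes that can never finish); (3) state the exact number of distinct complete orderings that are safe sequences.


(1) Outstanding need per process (order R3, R1, R4):
  P5: (7, 7, 8)
  P9: (4, 4, 4)
  P7: (1, 2, 3)
  P3: (0, 1, 2)
  P8: (2, 4, 5)
(2) SAFE. One safe sequence: P3, P7, P8, P9, P5.
Key observation: the order's first zero-slack moment is P3 ((0, 1, 2) needed, (1, 1, 2) free — a requested resource with nothing to spare).
Step-by-step check:
  pool = (1, 1, 2)
  run P3 (needs (0, 1, 2), free (1, 1, 2)); after release of (1, 1, 2) the pool is (2, 2, 4)
  run P7 (needs (1, 2, 3), free (2, 2, 4)); after release of (1, 3, 2) the pool is (3, 5, 6)
  run P8 (needs (2, 4, 5), free (3, 5, 6)); after release of (2, 1, 0) the pool is (5, 6, 6)
  run P9 (needs (4, 4, 4), free (5, 6, 6)); after release of (2, 2, 2) the pool is (7, 8, 8)
  run P5 (needs (7, 7, 8), free (7, 8, 8)); after release of (3, 2, 1) the pool is (10, 10, 9)
(3) Exactly 1 of the possible complete orderings is a safe sequence.


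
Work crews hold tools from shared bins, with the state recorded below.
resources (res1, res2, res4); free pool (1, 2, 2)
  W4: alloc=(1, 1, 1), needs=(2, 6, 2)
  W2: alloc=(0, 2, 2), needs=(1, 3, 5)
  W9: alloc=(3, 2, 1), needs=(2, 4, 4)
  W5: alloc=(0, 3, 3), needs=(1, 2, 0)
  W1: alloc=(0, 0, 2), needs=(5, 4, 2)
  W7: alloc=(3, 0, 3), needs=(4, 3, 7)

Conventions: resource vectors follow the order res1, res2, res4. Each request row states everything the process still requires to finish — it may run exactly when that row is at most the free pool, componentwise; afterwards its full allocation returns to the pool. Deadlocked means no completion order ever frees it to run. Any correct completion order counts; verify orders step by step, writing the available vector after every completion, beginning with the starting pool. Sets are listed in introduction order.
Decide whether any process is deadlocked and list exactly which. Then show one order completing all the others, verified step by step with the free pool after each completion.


Deadlocked set: W4, W9, W1 and W7.
Key observation: even finishing W5, W2 leaves just (1, 7, 7) free — too little res1 for any of the remaining processes.
One completion order for the rest: W5, W2. Step-by-step check:
  pool = (1, 2, 2)
  W5 needs (1, 2, 0) <= (1, 2, 2) -> finishes; pool += (0, 3, 3) = (1, 5, 5)
  W2 needs (1, 3, 5) <= (1, 5, 5) -> finishes; pool += (0, 2, 2) = (1, 7, 7)
The blocked processes can never fit:
  blocked: W4 wants (2, 6, 2), pool (1, 7, 7) — not enough res1
  blocked: W9 wants (2, 4, 4), pool (1, 7, 7) — not enough res1
  blocked: W1 wants (5, 4, 2), pool (1, 7, 7) — not enough res1
  blocked: W7 wants (4, 3, 7), pool (1, 7, 7) — not enough res1


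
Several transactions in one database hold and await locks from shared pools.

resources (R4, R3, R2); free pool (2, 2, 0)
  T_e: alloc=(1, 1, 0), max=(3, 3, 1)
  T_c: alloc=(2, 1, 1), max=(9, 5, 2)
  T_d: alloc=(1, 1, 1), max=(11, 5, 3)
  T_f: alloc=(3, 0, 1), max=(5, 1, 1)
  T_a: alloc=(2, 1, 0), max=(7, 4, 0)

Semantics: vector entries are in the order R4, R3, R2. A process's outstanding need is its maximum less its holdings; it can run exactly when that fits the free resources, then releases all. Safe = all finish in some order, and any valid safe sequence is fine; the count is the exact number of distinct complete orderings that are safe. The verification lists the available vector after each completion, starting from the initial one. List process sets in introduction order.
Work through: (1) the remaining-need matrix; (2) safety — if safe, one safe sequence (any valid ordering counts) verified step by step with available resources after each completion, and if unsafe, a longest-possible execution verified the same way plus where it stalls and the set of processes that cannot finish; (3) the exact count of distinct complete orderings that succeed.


(1) Remaining need (order R4, R3, R2):
  T_e: (2, 2, 1)
  T_c: (7, 4, 1)
  T_d: (10, 4, 2)
  T_f: (2, 1, 0)
  T_a: (5, 3, 0)
(2) SAFE — a valid safe sequence is T_f, T_e, T_a, T_c, T_d.
Key observation: T_f is the earliest step where a requested resource binds exactly: need (2, 1, 0), pool (2, 2, 0) at its turn.
Walking it through:
  pool = (2, 2, 0)
  T_f: need (2, 1, 0) fits (2, 2, 0); releases (3, 0, 1), pool now (5, 2, 1)
  T_e: need (2, 2, 1) fits (5, 2, 1); releases (1, 1, 0), pool now (6, 3, 1)
  T_a: need (5, 3, 0) fits (6, 3, 1); releases (2, 1, 0), pool now (8, 4, 1)
  T_c: need (7, 4, 1) fits (8, 4, 1); releases (2, 1, 1), pool now (10, 5, 2)
  T_d: need (10, 4, 2) fits (10, 5, 2); releases (1, 1, 1), pool now (11, 6, 3)
(3) The exact count: 1 of the possible complete orderings is a safe sequence.


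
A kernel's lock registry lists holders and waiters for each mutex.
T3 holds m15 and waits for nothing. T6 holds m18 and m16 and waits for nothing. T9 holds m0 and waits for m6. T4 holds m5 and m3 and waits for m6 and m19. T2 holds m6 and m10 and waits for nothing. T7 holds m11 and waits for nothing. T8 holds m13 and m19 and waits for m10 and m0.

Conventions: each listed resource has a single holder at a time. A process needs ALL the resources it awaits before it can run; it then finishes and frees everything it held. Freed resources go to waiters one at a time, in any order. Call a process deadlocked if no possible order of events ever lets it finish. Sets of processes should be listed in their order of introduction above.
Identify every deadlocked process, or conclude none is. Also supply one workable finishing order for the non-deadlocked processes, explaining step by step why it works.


No process is deadlocked.
Key observation: the wait relation is loop-free; peeling off processes with no waits unwinds the whole state.
A valid finishing order for the others: T7, T2, T6, T9, T8, T4, T3.
Check, step by step:
  T7 waits on nothing -> runs at once and releases m11
  T2 waits on nothing -> runs at once and releases m6 and m10
  T6 waits on nothing -> runs at once and releases m18 and m16
  T9 waits on m6 — all released -> runs and releases m0
  T8 waits on m10 and m0 — all released -> runs and releases m13 and m19
  T4 waits on m6 and m19 — all released -> runs and releases m5 and m3
  T3 waits on nothing -> runs at once and releases m15


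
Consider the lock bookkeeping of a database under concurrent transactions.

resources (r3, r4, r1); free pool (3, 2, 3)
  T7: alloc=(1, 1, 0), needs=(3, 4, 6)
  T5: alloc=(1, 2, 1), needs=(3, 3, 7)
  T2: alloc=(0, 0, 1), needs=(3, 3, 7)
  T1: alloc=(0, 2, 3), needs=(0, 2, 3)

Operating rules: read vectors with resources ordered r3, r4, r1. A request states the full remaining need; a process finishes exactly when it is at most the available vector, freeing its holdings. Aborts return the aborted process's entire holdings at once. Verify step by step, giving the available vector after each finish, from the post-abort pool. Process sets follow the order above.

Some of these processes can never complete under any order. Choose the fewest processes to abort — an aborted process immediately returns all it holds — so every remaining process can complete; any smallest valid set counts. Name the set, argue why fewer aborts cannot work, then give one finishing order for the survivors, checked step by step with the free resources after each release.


Minimum abort set: T2.
Key observation: T5 had no path to completion before; after the abort of T2 ((0, 0, 1) returned), step 3 is where it fits.
Why nothing smaller works: aborting no one leaves the state deadlocked as given.
Survivors finish in the order: T1, T7, T5. Walking it through (pool after the aborts first):
  pool = (3, 2, 4)
  run T1 (needs (0, 2, 3), free (3, 2, 4)); after release of (0, 2, 3) the pool is (3, 4, 7)
  run T7 (needs (3, 4, 6), free (3, 4, 7)); after release of (1, 1, 0) the pool is (4, 5, 7)
  run T5 (needs (3, 3, 7), free (4, 5, 7)); after release of (1, 2, 1) the pool is (5, 7, 8)


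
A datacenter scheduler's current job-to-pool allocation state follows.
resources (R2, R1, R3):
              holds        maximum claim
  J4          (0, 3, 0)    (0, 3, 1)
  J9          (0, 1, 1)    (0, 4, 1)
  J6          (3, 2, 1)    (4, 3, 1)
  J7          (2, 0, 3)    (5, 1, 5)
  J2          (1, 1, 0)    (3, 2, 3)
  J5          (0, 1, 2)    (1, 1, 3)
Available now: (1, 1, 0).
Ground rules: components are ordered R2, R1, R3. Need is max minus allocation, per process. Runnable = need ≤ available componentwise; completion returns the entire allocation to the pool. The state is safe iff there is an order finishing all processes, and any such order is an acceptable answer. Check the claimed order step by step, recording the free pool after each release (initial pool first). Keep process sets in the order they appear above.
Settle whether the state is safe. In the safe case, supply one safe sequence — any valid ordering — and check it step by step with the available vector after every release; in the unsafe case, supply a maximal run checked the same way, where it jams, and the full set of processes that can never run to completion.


The state is SAFE; one workable sequence: J6, J4, J9, J7, J2, J5.
Key observation: the first exact fit in this order is J6 — it needs (1, 1, 0) with (1, 1, 0) free, meeting a requested resource to the last unit.
Verifying each step:
  pool = (1, 1, 0)
  J6 needs (1, 1, 0) <= (1, 1, 0) -> finishes; pool += (3, 2, 1) = (4, 3, 1)
  J4 needs (0, 0, 1) <= (4, 3, 1) -> finishes; pool += (0, 3, 0) = (4, 6, 1)
  J9 needs (0, 3, 0) <= (4, 6, 1) -> finishes; pool += (0, 1, 1) = (4, 7, 2)
  J7 needs (3, 1, 2) <= (4, 7, 2) -> finishes; pool += (2, 0, 3) = (6, 7, 5)
  J2 needs (2, 1, 3) <= (6, 7, 5) -> finishes; pool += (1, 1, 0) = (7, 8, 5)
  J5 needs (1, 0, 1) <= (7, 8, 5) -> finishes; pool += (0, 1, 2) = (7, 9, 7)


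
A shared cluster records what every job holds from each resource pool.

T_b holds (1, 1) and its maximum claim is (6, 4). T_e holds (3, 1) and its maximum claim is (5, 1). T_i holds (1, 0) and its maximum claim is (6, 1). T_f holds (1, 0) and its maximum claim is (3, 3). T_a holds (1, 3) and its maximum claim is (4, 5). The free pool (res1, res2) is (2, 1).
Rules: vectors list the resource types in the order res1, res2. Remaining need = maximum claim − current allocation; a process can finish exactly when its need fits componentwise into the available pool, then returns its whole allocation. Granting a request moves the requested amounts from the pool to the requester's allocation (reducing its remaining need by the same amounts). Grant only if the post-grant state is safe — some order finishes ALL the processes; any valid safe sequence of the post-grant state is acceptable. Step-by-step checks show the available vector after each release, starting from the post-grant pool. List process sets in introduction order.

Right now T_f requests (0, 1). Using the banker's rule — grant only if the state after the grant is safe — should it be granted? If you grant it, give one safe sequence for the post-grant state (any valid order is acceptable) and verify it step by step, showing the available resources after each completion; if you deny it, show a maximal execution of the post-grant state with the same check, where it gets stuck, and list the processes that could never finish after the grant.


DENY: after the grant no complete ordering would exist.
Key observation: res2 is the bottleneck — with T_e, T_i done the pool holds (6, 1), short of every remaining need.
Pretend the grant happened; the run T_e, T_i goes as far as possible. Step-by-step check:
  pool = (2, 0)
  T_e needs (2, 0) <= (2, 0) -> finishes; pool += (3, 1) = (5, 1)
  T_i needs (5, 1) <= (5, 1) -> finishes; pool += (1, 0) = (6, 1)
  T_b still needs (5, 3) but only (6, 1) is free — short on res2
  T_f still needs (2, 2) but only (6, 1) is free — short on res2
  T_a still needs (3, 2) but only (6, 1) is free — short on res2
Had the request been granted, T_b, T_f and T_a could never finish.


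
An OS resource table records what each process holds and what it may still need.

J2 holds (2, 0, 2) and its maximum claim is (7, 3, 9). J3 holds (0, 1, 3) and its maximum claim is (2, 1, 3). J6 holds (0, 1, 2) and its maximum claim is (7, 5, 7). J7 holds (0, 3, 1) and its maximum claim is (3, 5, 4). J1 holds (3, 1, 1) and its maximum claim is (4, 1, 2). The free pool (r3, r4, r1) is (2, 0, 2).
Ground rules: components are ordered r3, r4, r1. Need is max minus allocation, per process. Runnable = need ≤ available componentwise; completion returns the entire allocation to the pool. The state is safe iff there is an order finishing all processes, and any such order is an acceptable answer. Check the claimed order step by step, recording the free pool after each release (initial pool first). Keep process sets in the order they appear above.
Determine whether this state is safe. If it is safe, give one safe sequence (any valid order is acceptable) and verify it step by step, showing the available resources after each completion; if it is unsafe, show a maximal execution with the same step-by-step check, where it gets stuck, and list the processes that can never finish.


SAFE, for example via the order J3, J1, J7, J2, J6.
Key observation: the order's first zero-slack moment is J3 ((2, 0, 0) needed, (2, 0, 2) free — a requested resource with nothing to spare).
Verifying each step:
  pool = (2, 0, 2)
  J3 needs (2, 0, 0) <= (2, 0, 2) -> finishes; pool += (0, 1, 3) = (2, 1, 5)
  J1 needs (1, 0, 1) <= (2, 1, 5) -> finishes; pool += (3, 1, 1) = (5, 2, 6)
  J7 needs (3, 2, 3) <= (5, 2, 6) -> finishes; pool += (0, 3, 1) = (5, 5, 7)
  J2 needs (5, 3, 7) <= (5, 5, 7) -> finishes; pool += (2, 0, 2) = (7, 5, 9)
  J6 needs (7, 4, 5) <= (7, 5, 9) -> finishes; pool += (0, 1, 2) = (7, 6, 11)


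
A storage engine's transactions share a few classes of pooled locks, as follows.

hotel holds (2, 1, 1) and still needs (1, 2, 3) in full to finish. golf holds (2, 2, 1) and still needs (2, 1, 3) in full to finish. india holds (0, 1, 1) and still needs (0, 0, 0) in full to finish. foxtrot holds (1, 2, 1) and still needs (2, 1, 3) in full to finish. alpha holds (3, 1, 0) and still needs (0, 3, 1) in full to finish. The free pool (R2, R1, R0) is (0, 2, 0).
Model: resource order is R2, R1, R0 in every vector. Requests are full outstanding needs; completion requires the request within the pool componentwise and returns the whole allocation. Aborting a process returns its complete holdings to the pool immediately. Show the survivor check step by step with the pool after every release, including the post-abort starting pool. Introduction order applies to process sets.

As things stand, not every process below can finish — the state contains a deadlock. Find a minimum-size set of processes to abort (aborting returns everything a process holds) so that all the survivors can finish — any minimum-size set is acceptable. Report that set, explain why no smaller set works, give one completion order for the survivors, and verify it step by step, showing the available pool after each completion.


The answer: abort hotel and golf.
Key observation: the deadlocked foxtrot becomes finishable only because hotel and golf released (4, 3, 2); it completes at step 3 below.
Why nothing smaller works — every single abort fails: hotel alone leaves golf blocked (short on R0); golf alone leaves hotel blocked (short on R0); india alone leaves hotel blocked (short on R0); foxtrot alone leaves hotel blocked (short on R0); alpha alone leaves hotel blocked (short on R0).
Survivors finish in the order: alpha, india, foxtrot. Walking it through (pool after the aborts first):
  pool = (4, 5, 2)
  alpha needs (0, 3, 1) <= (4, 5, 2) -> finishes; pool += (3, 1, 0) = (7, 6, 2)
  india needs (0, 0, 0) <= (7, 6, 2) -> finishes; pool += (0, 1, 1) = (7, 7, 3)
  foxtrot needs (2, 1, 3) <= (7, 7, 3) -> finishes; pool += (1, 2, 1) = (8, 9, 4)


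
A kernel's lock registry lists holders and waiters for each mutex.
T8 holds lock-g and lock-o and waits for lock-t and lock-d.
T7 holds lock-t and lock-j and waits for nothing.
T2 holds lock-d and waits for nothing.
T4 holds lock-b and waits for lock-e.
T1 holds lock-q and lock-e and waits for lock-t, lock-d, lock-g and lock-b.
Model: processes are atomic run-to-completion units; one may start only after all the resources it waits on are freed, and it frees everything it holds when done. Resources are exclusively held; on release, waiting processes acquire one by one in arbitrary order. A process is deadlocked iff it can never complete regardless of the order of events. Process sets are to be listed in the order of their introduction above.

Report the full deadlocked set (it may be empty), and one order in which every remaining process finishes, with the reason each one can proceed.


The deadlocked set is T4 and T1.
Key observation: the waits loop around T4 -> T1 -> T4 with no way out; no other process is dragged down with it.
The rest can finish in the order T2, T7, T8.
Verifying each step:
  T2: no waits; runs immediately, freeing lock-d
  T7: no waits; runs immediately, freeing lock-t and lock-j
  T8 waits on lock-t and lock-d — all released -> runs and releases lock-g and lock-o


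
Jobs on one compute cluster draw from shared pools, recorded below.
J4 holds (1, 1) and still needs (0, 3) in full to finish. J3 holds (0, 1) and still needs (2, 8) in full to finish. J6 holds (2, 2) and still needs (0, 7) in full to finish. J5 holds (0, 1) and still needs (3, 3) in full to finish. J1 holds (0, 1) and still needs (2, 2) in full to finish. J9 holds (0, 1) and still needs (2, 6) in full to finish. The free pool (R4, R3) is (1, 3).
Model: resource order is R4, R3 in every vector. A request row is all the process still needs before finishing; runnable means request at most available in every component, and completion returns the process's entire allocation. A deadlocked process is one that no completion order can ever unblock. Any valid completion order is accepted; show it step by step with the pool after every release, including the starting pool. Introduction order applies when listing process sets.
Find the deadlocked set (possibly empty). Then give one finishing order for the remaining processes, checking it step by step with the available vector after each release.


The deadlocked set is J3, J6, J5 and J9.
Key observation: after J4, J1 the pool peaks at (2, 5), and each blocked process is short somewhere: J3 on R3; J6 on R3; J5 on R4; J9 on R3.
One completion order for the rest: J4, J1. Verifying each step:
  pool = (1, 3)
  J4: need (0, 3) fits (1, 3); releases (1, 1), pool now (2, 4)
  J1: need (2, 2) fits (2, 4); releases (0, 1), pool now (2, 5)
The blocked processes can never fit:
  J3 cannot run: need (2, 8) vs free (2, 5) (insufficient R3)
  J6 cannot run: need (0, 7) vs free (2, 5) (insufficient R3)
  J5 cannot run: need (3, 3) vs free (2, 5) (insufficient R4)
  J9 cannot run: need (2, 6) vs free (2, 5) (insufficient R3)


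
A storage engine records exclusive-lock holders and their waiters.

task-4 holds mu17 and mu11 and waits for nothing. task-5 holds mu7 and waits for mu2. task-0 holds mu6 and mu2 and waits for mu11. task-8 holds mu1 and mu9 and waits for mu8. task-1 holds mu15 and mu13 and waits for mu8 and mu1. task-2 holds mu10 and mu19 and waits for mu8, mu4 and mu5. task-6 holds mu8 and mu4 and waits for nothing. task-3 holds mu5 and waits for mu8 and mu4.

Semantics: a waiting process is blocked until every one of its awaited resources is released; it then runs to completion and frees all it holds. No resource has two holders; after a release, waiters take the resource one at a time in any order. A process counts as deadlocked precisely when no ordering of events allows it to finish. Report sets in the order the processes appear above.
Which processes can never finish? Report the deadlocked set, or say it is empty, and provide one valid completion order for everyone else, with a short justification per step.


No process is deadlocked.
Key observation: there is no circular wait here — follow any chain and it reaches a process that is free to run now.
The rest can finish in the order task-4, task-0, task-6, task-5, task-8, task-1, task-3, task-2.
Step-by-step check:
  run task-4 (it waits on nothing); releases mu17 and mu11
  task-0: everything it awaited (mu11) is free; runs, freeing mu6 and mu2
  run task-6 (it waits on nothing); releases mu8 and mu4
  task-5: everything it awaited (mu2) is free; runs, freeing mu7
  task-8: everything it awaited (mu8) is free; runs, freeing mu1 and mu9
  task-1: everything it awaited (mu8 and mu1) is free; runs, freeing mu15 and mu13
  task-3: everything it awaited (mu8 and mu4) is free; runs, freeing mu5
  task-2: everything it awaited (mu8, mu4 and mu5) is free; runs, freeing mu10 and mu19


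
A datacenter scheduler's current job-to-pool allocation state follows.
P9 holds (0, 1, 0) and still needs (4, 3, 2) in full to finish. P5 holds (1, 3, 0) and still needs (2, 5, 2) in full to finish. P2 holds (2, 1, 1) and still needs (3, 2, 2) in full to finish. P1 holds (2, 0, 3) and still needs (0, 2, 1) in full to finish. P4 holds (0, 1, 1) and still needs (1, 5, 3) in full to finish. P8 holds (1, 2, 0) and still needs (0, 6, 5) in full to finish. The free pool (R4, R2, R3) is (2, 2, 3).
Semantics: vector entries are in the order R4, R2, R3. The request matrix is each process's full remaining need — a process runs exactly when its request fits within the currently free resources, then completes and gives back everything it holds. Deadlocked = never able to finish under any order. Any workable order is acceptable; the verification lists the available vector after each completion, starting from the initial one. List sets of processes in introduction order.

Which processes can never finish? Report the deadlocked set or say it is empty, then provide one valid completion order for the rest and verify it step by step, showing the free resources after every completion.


Deadlocked set: P5, P4 and P8.
Key observation: once P1, P2, P9 finish, the pool peaks at (6, 4, 7) — and every remaining process still needs more R2 than that.
The rest can finish in the order P1, P2, P9. Verifying each step:
  pool = (2, 2, 3)
  P1 needs (0, 2, 1) <= (2, 2, 3) -> finishes; pool += (2, 0, 3) = (4, 2, 6)
  P2 needs (3, 2, 2) <= (4, 2, 6) -> finishes; pool += (2, 1, 1) = (6, 3, 7)
  P9 needs (4, 3, 2) <= (6, 3, 7) -> finishes; pool += (0, 1, 0) = (6, 4, 7)
None of the blocked processes ever fits:
  blocked: P5 wants (2, 5, 2), pool (6, 4, 7) — not enough R2
  blocked: P4 wants (1, 5, 3), pool (6, 4, 7) — not enough R2
  blocked: P8 wants (0, 6, 5), pool (6, 4, 7) — not enough R2


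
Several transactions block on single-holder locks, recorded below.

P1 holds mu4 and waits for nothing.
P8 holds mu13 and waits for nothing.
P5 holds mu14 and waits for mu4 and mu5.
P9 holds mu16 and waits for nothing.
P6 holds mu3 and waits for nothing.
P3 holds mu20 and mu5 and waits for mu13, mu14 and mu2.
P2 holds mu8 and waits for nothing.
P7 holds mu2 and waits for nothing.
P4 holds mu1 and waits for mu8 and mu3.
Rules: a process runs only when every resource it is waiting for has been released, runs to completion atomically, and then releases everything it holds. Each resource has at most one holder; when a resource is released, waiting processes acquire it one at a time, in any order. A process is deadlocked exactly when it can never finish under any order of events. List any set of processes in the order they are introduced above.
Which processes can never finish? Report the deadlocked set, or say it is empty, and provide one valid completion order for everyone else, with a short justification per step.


Deadlocked set: P5 and P3.
Key observation: the loop P5 -> P3 -> P5 blocks itself forever; no other process is dragged down with it.
The rest can finish in the order P6, P2, P4, P7, P1, P9, P8.
Step-by-step check:
  P6: no waits; runs immediately, freeing mu3
  P2: no waits; runs immediately, freeing mu8
  P4: everything it awaited (mu8 and mu3) is free; runs, freeing mu1
  P7: no waits; runs immediately, freeing mu2
  P1: no waits; runs immediately, freeing mu4
  P9: no waits; runs immediately, freeing mu16
  P8: no waits; runs immediately, freeing mu13


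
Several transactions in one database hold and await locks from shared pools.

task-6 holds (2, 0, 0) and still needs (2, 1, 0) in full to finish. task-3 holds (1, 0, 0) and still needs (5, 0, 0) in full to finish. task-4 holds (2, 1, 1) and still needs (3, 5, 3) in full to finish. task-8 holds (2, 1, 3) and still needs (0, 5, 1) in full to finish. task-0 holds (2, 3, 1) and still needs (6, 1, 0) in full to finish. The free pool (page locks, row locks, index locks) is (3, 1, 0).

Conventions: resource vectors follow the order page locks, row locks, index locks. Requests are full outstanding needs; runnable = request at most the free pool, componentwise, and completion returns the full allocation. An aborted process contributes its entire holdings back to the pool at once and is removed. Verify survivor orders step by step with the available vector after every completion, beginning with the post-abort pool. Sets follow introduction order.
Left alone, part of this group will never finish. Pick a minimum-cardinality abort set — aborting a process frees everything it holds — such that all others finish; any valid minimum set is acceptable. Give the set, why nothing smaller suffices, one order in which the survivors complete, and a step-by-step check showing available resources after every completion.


Abort task-8.
Key observation: before aborting task-8, task-4 was permanently blocked — no order could ever run it; afterwards it completes at step 4.
Minimality: the empty abort set fails — the state is deadlocked as it stands.
The survivors complete as task-3, task-0, task-6, task-4. Step-by-step check (starting from the post-abort pool):
  pool = (5, 2, 3)
  task-3: need (5, 0, 0) fits (5, 2, 3); releases (1, 0, 0), pool now (6, 2, 3)
  task-0: need (6, 1, 0) fits (6, 2, 3); releases (2, 3, 1), pool now (8, 5, 4)
  task-6: need (2, 1, 0) fits (8, 5, 4); releases (2, 0, 0), pool now (10, 5, 4)
  task-4: need (3, 5, 3) fits (10, 5, 4); releases (2, 1, 1), pool now (12, 6, 5)


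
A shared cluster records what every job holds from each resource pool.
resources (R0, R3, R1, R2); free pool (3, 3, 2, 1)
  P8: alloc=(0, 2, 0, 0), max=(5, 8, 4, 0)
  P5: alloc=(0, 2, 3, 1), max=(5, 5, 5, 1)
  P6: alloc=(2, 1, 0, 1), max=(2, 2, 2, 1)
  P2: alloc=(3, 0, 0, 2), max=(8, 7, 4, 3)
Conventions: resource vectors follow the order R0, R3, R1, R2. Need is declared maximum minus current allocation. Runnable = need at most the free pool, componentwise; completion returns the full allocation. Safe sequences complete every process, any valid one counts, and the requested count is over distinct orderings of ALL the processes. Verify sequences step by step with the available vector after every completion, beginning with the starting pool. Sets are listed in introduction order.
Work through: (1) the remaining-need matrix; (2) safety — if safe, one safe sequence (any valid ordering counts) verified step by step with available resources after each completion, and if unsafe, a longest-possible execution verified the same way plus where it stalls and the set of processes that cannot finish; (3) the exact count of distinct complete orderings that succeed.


(1) Remaining need (order R0, R3, R1, R2):
  P8: (5, 6, 4, 0)
  P5: (5, 3, 2, 0)
  P6: (0, 1, 2, 0)
  P2: (5, 7, 4, 1)
(2) SAFE — a valid safe sequence is P6, P5, P8, P2.
Key observation: reading the order forward, P6 is the first process whose need (0, 1, 2, 0) meets the free pool (3, 3, 2, 1) exactly on a resource it requests.
Walking it through:
  pool = (3, 3, 2, 1)
  run P6 (needs (0, 1, 2, 0), free (3, 3, 2, 1)); after release of (2, 1, 0, 1) the pool is (5, 4, 2, 2)
  run P5 (needs (5, 3, 2, 0), free (5, 4, 2, 2)); after release of (0, 2, 3, 1) the pool is (5, 6, 5, 3)
  run P8 (needs (5, 6, 4, 0), free (5, 6, 5, 3)); after release of (0, 2, 0, 0) the pool is (5, 8, 5, 3)
  run P2 (needs (5, 7, 4, 1), free (5, 8, 5, 3)); after release of (3, 0, 0, 2) the pool is (8, 8, 5, 5)
(3) Exactly 1 of the possible complete orderings is a safe sequence.


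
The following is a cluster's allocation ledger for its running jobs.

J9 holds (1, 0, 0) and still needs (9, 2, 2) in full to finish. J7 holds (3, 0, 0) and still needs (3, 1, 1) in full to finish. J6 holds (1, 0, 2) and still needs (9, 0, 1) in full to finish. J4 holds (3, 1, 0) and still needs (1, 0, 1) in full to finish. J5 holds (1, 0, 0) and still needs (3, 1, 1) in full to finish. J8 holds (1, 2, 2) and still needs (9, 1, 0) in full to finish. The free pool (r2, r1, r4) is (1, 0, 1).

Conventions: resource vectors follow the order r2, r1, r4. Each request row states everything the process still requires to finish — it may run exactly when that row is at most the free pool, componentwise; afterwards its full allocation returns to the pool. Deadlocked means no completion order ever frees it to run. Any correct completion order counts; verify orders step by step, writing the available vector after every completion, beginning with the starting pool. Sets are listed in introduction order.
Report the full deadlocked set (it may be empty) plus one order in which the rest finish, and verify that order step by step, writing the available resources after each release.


The deadlocked set is J9, J6 and J8.
Key observation: after J4, J5, J7 complete, (8, 1, 1) is the best the pool ever gets, yet each leftover process wants more r2.
The rest can finish in the order J4, J5, J7. Verifying each step:
  pool = (1, 0, 1)
  J4 needs (1, 0, 1) <= (1, 0, 1) -> finishes; pool += (3, 1, 0) = (4, 1, 1)
  J5 needs (3, 1, 1) <= (4, 1, 1) -> finishes; pool += (1, 0, 0) = (5, 1, 1)
  J7 needs (3, 1, 1) <= (5, 1, 1) -> finishes; pool += (3, 0, 0) = (8, 1, 1)
The stuck group stays short no matter what:
  blocked: J9 wants (9, 2, 2), pool (8, 1, 1) — not enough r2, r1 and r4
  blocked: J6 wants (9, 0, 1), pool (8, 1, 1) — not enough r2
  blocked: J8 wants (9, 1, 0), pool (8, 1, 1) — not enough r2


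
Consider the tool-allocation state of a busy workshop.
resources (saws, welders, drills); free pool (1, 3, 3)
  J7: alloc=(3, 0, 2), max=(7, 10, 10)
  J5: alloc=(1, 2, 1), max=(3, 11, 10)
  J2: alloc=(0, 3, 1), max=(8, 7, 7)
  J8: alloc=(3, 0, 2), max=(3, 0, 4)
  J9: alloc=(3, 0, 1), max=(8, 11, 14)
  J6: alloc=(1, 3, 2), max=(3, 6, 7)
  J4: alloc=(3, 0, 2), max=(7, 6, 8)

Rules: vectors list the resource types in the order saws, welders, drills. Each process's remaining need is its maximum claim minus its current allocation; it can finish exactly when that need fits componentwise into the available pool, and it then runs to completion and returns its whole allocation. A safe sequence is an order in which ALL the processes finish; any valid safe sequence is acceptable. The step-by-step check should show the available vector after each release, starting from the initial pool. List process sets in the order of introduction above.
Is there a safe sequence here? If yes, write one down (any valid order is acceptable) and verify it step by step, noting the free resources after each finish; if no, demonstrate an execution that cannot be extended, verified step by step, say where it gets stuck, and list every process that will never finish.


The state is SAFE; one workable sequence: J8, J6, J4, J2, J5, J7, J9.
Key observation: reading the order forward, J6 is the first process whose need (2, 3, 5) meets the free pool (4, 3, 5) exactly on a resource it requests.
Check, step by step:
  pool = (1, 3, 3)
  J8 needs (0, 0, 2) <= (1, 3, 3) -> finishes; pool += (3, 0, 2) = (4, 3, 5)
  J6 needs (2, 3, 5) <= (4, 3, 5) -> finishes; pool += (1, 3, 2) = (5, 6, 7)
  J4 needs (4, 6, 6) <= (5, 6, 7) -> finishes; pool += (3, 0, 2) = (8, 6, 9)
  J2 needs (8, 4, 6) <= (8, 6, 9) -> finishes; pool += (0, 3, 1) = (8, 9, 10)
  J5 needs (2, 9, 9) <= (8, 9, 10) -> finishes; pool += (1, 2, 1) = (9, 11, 11)
  J7 needs (4, 10, 8) <= (9, 11, 11) -> finishes; pool += (3, 0, 2) = (12, 11, 13)
  J9 needs (5, 11, 13) <= (12, 11, 13) -> finishes; pool += (3, 0, 1) = (15, 11, 14)
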